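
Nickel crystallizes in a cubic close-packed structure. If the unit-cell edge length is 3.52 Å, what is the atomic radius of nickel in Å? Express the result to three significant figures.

In an FCC lattice, atoms touch along the face diagonal, so √2·a = 4r.
r = √2·a/4 = 1.4142 × 3.52 / 4 = 1.24 Å.

1.24 Å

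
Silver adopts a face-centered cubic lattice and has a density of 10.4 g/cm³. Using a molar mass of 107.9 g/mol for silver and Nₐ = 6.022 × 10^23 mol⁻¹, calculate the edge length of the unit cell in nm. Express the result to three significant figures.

With Z = 4 atoms per FCC cell, a³ = Z·M/(N_A·ρ) = 4 × 107.9 / (6.022 × 10²³ × 10.40 g/cm³) = 6.891 × 10^-23 cm³.
a = (6.891 × 10^-23)^(1/3) = 4.100 × 10^-8 cm = 0.410 nm.

0.410 nm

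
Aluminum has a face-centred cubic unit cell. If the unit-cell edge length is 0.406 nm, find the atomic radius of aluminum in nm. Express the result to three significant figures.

In an FCC lattice, atoms touch along the face diagonal, so √2·a = 4r.
r = √2·a/4 = 1.4142 × 0.406 / 4 = 0.144 nm.

0.144 nm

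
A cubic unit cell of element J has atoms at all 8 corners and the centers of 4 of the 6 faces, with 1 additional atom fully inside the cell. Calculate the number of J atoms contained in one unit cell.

4

Corner atoms are shared by 8 cells (1/8 each), face atoms by 2 (1/2 each), interior atoms are unshared.
Net atoms = 8 × 1/8 + 4 × 1/2 + 1 = 1 + 2 + 1 = 4.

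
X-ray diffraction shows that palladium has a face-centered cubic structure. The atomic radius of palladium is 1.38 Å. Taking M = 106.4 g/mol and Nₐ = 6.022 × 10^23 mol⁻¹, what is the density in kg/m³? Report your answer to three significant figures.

In an FCC lattice, atoms touch along the face diagonal, so √2·a = 4r, giving a = 3.903 Å = 3.903 × 10^-8 cm.
With Z = 4, ρ = Z·M/(N_A·a³) = 4 × 106.4 / (6.022 × 10²³ × 5.947 × 10^-23) = 11.88 g/cm³ = 11900 kg/m³.

11900 kg/m³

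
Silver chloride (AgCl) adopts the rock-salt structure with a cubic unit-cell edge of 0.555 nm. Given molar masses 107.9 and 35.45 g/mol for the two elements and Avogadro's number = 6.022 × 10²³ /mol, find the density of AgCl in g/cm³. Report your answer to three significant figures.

5.57 g/cm³

The rock-salt structure contains Z = 4 formula units per cell; M(AgCl) = 107.9 + 35.45 = 143.35 g/mol.
a³ = (5.550 × 10^-8 cm)³ = 1.710 × 10^-22 cm³.
ρ = 4 × 143.35 / (6.022 × 10²³ × 1.710 × 10^-22) = 5.570 g/cm³.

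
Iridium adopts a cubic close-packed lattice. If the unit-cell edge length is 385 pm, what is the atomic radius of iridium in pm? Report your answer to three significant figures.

136 pm

In an FCC lattice, atoms touch along the face diagonal, so √2·a = 4r.
r = √2·a/4 = 1.4142 × 385 / 4 = 136 pm.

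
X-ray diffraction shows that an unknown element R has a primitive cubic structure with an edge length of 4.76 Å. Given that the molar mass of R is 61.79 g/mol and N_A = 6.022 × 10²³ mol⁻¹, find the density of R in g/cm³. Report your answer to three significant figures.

0.951 g/cm³

A simple cubic unit cell contains Z = 1 atom.
Cell volume: a³ = (4.76 Å)³ = (4.760 × 10^-8 cm)³ = 1.079 × 10^-22 cm³.
ρ = Z·M/(N_A·a³) = 1 × 61.79 / (6.022 × 10²³ × 1.079 × 10^-22) = 0.9514 g/cm³.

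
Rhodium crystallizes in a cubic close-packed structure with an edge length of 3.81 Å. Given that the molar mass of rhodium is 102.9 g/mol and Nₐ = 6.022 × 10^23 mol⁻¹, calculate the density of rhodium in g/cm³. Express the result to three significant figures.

12.4 g/cm³

An FCC unit cell contains Z = 4 atoms.
Cell volume: a³ = (3.81 Å)³ = (3.810 × 10^-8 cm)³ = 5.531 × 10^-23 cm³.
ρ = Z·M/(N_A·a³) = 4 × 102.9 / (6.022 × 10²³ × 5.531 × 10^-23) = 12.36 g/cm³.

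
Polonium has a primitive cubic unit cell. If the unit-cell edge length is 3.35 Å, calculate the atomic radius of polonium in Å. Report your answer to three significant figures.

In a simple cubic lattice, atoms touch along the cell edge, so a = 2r.
r = a/2 = 3.35/2 = 1.68 Å.

1.68 Å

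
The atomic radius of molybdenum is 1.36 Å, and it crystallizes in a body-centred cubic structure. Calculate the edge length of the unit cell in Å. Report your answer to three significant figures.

In a BCC lattice, atoms touch along the body diagonal, so √3·a = 4r.
a = 4r/√3 = 4 × 1.36 / 1.7321 = 3.14 Å.

3.14 Å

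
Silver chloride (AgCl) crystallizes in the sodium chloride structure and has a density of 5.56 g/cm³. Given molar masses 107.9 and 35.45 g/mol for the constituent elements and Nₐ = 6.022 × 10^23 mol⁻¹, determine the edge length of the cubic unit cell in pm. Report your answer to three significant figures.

555 pm

M(AgCl) = 143.35 g/mol; Z = 4 formula units per cell.
a³ = Z·M/(N_A·ρ) = 4 × 143.35 / (6.022 × 10²³ × 5.56) = 1.713 × 10^-22 cm³, so a = 5.553 × 10^-8 cm = 555 pm.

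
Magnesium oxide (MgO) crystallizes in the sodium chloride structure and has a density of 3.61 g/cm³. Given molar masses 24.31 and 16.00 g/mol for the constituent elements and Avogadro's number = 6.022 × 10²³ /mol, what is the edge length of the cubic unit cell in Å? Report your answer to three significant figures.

M(MgO) = 40.31 g/mol; Z = 4 formula units per cell.
a³ = Z·M/(N_A·ρ) = 4 × 40.31 / (6.022 × 10²³ × 3.61) = 7.417 × 10^-23 cm³, so a = 4.202 × 10^-8 cm = 4.20 Å.

4.20 Å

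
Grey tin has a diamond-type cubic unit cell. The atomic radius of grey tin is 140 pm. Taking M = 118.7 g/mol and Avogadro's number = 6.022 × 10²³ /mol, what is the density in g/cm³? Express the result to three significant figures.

In a diamond cubic lattice, nearest neighbors lie along the body diagonal with √3·a = 8r, giving a = 646.6 pm = 6.466 × 10^-8 cm.
With Z = 8, ρ = Z·M/(N_A·a³) = 8 × 118.7 / (6.022 × 10²³ × 2.704 × 10^-22) = 5.832 g/cm³.

5.83 g/cm³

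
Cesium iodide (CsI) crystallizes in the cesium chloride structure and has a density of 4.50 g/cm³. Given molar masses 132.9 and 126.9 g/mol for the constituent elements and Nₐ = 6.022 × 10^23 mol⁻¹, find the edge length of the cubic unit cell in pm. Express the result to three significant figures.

458 pm

M(CsI) = 259.8 g/mol; Z = 1 formula unit per cell.
a³ = Z·M/(N_A·ρ) = 1 × 259.8 / (6.022 × 10²³ × 4.50) = 9.587 × 10^-23 cm³, so a = 4.577 × 10^-8 cm = 458 pm.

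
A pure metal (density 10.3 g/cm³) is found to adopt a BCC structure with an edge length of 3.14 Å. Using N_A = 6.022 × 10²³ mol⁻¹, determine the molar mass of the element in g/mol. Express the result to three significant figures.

A BCC cell has Z = 2 atoms; a = 3.140 × 10^-8 cm.
M = ρ·N_A·a³/Z = 10.3 × 6.022 × 10²³ × 3.096 × 10^-23 / 2 = 96.0 g/mol.

96.0 g/mol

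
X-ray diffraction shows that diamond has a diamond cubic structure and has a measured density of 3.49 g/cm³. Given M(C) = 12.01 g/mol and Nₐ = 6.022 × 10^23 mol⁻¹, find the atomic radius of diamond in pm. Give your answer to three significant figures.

For a diamond cubic cell (Z = 8), a³ = Z·M/(N_A·ρ) = 8 × 12.01 / (6.022 × 10²³ × 3.490) = 4.572 × 10^-23 cm³, so a = 3.576 × 10^-8 cm = 357.6 pm.
Nearest neighbors lie along the body diagonal with √3·a = 8r, so r = 0.2165 × a = 77.4 pm.

77.4 pm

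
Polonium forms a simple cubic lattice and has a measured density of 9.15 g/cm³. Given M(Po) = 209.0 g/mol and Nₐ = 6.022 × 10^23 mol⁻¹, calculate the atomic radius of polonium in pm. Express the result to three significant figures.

168 pm

For a simple cubic cell (Z = 1), a³ = Z·M/(N_A·ρ) = 1 × 209.0 / (6.022 × 10²³ × 9.150) = 3.793 × 10^-23 cm³, so a = 3.360 × 10^-8 cm = 336.0 pm.
Atoms touch along the cell edge, so a = 2r, so r = 0.5000 × a = 168 pm.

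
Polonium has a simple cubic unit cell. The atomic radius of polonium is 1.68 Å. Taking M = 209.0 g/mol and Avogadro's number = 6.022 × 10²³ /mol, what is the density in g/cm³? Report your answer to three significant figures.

9.15 g/cm³

In a simple cubic lattice, atoms touch along the cell edge, so a = 2r, giving a = 3.360 Å = 3.360 × 10^-8 cm.
With Z = 1, ρ = Z·M/(N_A·a³) = 1 × 209.0 / (6.022 × 10²³ × 3.793 × 10^-23) = 9.149 g/cm³.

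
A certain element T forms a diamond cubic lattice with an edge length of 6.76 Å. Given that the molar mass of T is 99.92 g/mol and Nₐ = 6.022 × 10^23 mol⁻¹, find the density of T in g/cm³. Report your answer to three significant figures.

A diamond cubic unit cell contains Z = 8 atoms.
Cell volume: a³ = (6.76 Å)³ = (6.760 × 10^-8 cm)³ = 3.089 × 10^-22 cm³.
ρ = Z·M/(N_A·a³) = 8 × 99.92 / (6.022 × 10²³ × 3.089 × 10^-22) = 4.297 g/cm³.

4.30 g/cm³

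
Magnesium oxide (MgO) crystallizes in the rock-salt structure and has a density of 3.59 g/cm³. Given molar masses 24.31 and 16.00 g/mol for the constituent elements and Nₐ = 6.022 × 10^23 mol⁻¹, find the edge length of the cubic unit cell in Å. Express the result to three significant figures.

4.21 Å

M(MgO) = 40.31 g/mol; Z = 4 formula units per cell.
a³ = Z·M/(N_A·ρ) = 4 × 40.31 / (6.022 × 10²³ × 3.59) = 7.458 × 10^-23 cm³, so a = 4.209 × 10^-8 cm = 4.21 Å.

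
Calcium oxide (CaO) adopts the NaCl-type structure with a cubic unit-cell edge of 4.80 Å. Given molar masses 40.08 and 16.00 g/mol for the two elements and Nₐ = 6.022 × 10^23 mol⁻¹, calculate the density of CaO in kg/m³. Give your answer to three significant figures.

The NaCl-type structure contains Z = 4 formula units per cell; M(CaO) = 40.08 + 16.00 = 56.08 g/mol.
a³ = (4.800 × 10^-8 cm)³ = 1.106 × 10^-22 cm³.
ρ = 4 × 56.08 / (6.022 × 10²³ × 1.106 × 10^-22) = 3.368 g/cm³ = 3370 kg/m³.

3370 kg/m³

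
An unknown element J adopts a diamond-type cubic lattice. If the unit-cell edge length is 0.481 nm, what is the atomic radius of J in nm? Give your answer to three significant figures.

In a diamond cubic lattice, nearest neighbors lie along the body diagonal with √3·a = 8r.
r = √3·a/8 = 1.7321 × 0.481 / 8 = 0.104 nm.

0.104 nm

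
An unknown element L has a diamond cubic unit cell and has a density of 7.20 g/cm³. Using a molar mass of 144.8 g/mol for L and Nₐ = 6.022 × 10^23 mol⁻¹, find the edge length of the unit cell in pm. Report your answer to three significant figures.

With Z = 8 atoms per diamond cubic cell, a³ = Z·M/(N_A·ρ) = 8 × 144.8 / (6.022 × 10²³ × 7.200 g/cm³) = 2.672 × 10^-22 cm³.
a = (2.672 × 10^-22)^(1/3) = 6.441 × 10^-8 cm = 644 pm.

644 pm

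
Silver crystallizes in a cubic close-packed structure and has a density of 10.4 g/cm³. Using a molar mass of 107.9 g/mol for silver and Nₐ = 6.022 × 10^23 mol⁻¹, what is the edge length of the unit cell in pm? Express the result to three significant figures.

410 pm

With Z = 4 atoms per FCC cell, a³ = Z·M/(N_A·ρ) = 4 × 107.9 / (6.022 × 10²³ × 10.40 g/cm³) = 6.891 × 10^-23 cm³.
a = (6.891 × 10^-23)^(1/3) = 4.100 × 10^-8 cm = 410 pm.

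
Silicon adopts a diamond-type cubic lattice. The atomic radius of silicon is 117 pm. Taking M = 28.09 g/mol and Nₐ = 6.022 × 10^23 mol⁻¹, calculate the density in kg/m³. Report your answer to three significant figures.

In a diamond cubic lattice, nearest neighbors lie along the body diagonal with √3·a = 8r, giving a = 540.4 pm = 5.404 × 10^-8 cm.
With Z = 8, ρ = Z·M/(N_A·a³) = 8 × 28.09 / (6.022 × 10²³ × 1.578 × 10^-22) = 2.365 g/cm³ = 2360 kg/m³.

2360 kg/m³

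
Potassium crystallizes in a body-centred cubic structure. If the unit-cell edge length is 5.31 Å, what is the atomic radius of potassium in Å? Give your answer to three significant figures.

2.30 Å

In a BCC lattice, atoms touch along the body diagonal, so √3·a = 4r.
r = √3·a/4 = 1.7321 × 5.31 / 4 = 2.30 Å.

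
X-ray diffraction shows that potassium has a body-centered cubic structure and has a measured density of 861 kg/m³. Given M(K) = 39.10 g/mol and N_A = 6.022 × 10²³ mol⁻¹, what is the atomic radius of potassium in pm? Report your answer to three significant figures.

230 pm

For a BCC cell (Z = 2), a³ = Z·M/(N_A·ρ) = 2 × 39.10 / (6.022 × 10²³ × 0.8610) = 1.508 × 10^-22 cm³, so a = 5.323 × 10^-8 cm = 532.3 pm.
Atoms touch along the body diagonal, so √3·a = 4r, so r = 0.4330 × a = 230 pm.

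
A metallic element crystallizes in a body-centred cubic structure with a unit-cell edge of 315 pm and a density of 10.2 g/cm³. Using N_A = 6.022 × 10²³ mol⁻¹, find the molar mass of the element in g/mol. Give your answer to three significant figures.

A BCC cell has Z = 2 atoms; a = 3.150 × 10^-8 cm.
M = ρ·N_A·a³/Z = 10.2 × 6.022 × 10²³ × 3.126 × 10^-23 / 2 = 96.0 g/mol.

96.0 g/mol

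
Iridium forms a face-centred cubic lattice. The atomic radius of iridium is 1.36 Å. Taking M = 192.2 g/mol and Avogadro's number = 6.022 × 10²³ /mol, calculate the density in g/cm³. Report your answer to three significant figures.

22.4 g/cm³

In an FCC lattice, atoms touch along the face diagonal, so √2·a = 4r, giving a = 3.847 Å = 3.847 × 10^-8 cm.
With Z = 4, ρ = Z·M/(N_A·a³) = 4 × 192.2 / (6.022 × 10²³ × 5.692 × 10^-23) = 22.43 g/cm³.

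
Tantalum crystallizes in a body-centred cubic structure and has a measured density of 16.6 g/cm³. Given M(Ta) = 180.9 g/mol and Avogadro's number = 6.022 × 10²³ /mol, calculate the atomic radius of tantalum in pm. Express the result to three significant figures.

143 pm

For a BCC cell (Z = 2), a³ = Z·M/(N_A·ρ) = 2 × 180.9 / (6.022 × 10²³ × 16.60) = 3.619 × 10^-23 cm³, so a = 3.308 × 10^-8 cm = 330.8 pm.
Atoms touch along the body diagonal, so √3·a = 4r, so r = 0.4330 × a = 143 pm.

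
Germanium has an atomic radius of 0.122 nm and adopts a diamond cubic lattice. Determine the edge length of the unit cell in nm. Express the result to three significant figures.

In a diamond cubic lattice, nearest neighbors lie along the body diagonal with √3·a = 8r.
a = 8r/√3 = 8 × 0.122 / 1.7321 = 0.563 nm.

0.563 nm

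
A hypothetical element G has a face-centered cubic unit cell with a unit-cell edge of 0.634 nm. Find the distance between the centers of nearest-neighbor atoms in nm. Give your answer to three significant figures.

0.448 nm

In an FCC structure, atoms touch along the face diagonal, so √2·a = 4r; the nearest-neighbor distance equals 2r = 0.7071·a.
d = 0.7071 × 0.634 = 0.448 nm.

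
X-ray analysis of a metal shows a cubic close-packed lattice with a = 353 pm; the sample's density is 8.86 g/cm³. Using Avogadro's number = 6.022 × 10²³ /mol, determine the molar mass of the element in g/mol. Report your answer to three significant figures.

58.7 g/mol

An FCC cell has Z = 4 atoms; a = 3.530 × 10^-8 cm.
M = ρ·N_A·a³/Z = 8.86 × 6.022 × 10²³ × 4.399 × 10^-23 / 4 = 58.7 g/mol.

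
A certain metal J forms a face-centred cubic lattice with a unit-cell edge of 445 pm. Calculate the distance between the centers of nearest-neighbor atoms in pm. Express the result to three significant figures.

In an FCC structure, atoms touch along the face diagonal, so √2·a = 4r; the nearest-neighbor distance equals 2r = 0.7071·a.
d = 0.7071 × 445 = 315 pm.

315 pm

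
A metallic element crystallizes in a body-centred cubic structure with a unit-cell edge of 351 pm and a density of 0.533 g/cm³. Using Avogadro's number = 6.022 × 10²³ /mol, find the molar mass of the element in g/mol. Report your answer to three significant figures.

A BCC cell has Z = 2 atoms; a = 3.510 × 10^-8 cm.
M = ρ·N_A·a³/Z = 0.533 × 6.022 × 10²³ × 4.324 × 10^-23 / 2 = 6.94 g/mol.

6.94 g/mol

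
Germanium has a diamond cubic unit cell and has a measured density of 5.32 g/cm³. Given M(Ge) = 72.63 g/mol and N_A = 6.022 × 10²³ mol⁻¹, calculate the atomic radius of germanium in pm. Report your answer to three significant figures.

123 pm

For a diamond cubic cell (Z = 8), a³ = Z·M/(N_A·ρ) = 8 × 72.63 / (6.022 × 10²³ × 5.320) = 1.814 × 10^-22 cm³, so a = 5.660 × 10^-8 cm = 566.0 pm.
Nearest neighbors lie along the body diagonal with √3·a = 8r, so r = 0.2165 × a = 123 pm.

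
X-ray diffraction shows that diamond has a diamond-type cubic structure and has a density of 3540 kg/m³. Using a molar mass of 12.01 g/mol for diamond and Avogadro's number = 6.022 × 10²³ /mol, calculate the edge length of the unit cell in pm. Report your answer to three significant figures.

356 pm

With Z = 8 atoms per diamond cubic cell, a³ = Z·M/(N_A·ρ) = 8 × 12.01 / (6.022 × 10²³ × 3.540 g/cm³) = 4.507 × 10^-23 cm³.
a = (4.507 × 10^-23)^(1/3) = 3.559 × 10^-8 cm = 356 pm.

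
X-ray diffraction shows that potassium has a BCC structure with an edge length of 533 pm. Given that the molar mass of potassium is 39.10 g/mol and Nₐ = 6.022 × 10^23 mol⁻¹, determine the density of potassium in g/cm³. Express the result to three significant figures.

0.858 g/cm³

A BCC unit cell contains Z = 2 atoms.
Cell volume: a³ = (533 pm)³ = (5.330 × 10^-8 cm)³ = 1.514 × 10^-22 cm³.
ρ = Z·M/(N_A·a³) = 2 × 39.10 / (6.022 × 10²³ × 1.514 × 10^-22) = 0.8576 g/cm³.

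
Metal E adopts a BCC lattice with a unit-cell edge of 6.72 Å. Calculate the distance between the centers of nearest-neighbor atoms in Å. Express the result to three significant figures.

In a BCC structure, atoms touch along the body diagonal, so √3·a = 4r; the nearest-neighbor distance equals 2r = 0.8660·a.
d = 0.8660 × 6.72 = 5.82 Å.

5.82 Å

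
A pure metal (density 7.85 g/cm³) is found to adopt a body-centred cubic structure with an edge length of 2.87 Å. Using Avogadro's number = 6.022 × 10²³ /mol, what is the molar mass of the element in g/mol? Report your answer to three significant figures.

55.9 g/mol

A BCC cell has Z = 2 atoms; a = 2.870 × 10^-8 cm.
M = ρ·N_A·a³/Z = 7.85 × 6.022 × 10²³ × 2.364 × 10^-23 / 2 = 55.9 g/mol.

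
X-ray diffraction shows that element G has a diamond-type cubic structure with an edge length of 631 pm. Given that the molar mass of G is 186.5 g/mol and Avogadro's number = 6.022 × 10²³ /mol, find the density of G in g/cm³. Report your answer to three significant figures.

A diamond cubic unit cell contains Z = 8 atoms.
Cell volume: a³ = (631 pm)³ = (6.310 × 10^-8 cm)³ = 2.512 × 10^-22 cm³.
ρ = Z·M/(N_A·a³) = 8 × 186.5 / (6.022 × 10²³ × 2.512 × 10^-22) = 9.861 g/cm³.

9.86 g/cm³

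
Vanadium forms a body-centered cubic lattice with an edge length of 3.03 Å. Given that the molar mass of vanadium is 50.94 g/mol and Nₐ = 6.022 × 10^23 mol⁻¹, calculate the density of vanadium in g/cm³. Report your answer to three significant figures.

6.08 g/cm³

A BCC unit cell contains Z = 2 atoms.
Cell volume: a³ = (3.03 Å)³ = (3.030 × 10^-8 cm)³ = 2.782 × 10^-23 cm³.
ρ = Z·M/(N_A·a³) = 2 × 50.94 / (6.022 × 10²³ × 2.782 × 10^-23) = 6.082 g/cm³.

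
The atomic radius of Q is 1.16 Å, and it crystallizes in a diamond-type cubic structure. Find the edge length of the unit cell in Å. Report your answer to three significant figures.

In a diamond cubic lattice, nearest neighbors lie along the body diagonal with √3·a = 8r.
a = 8r/√3 = 8 × 1.16 / 1.7321 = 5.36 Å.

5.36 Å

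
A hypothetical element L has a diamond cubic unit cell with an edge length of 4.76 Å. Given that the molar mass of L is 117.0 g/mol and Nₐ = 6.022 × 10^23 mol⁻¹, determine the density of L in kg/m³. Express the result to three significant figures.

14400 kg/m³

A diamond cubic unit cell contains Z = 8 atoms.
Cell volume: a³ = (4.76 Å)³ = (4.760 × 10^-8 cm)³ = 1.079 × 10^-22 cm³.
ρ = Z·M/(N_A·a³) = 8 × 117.0 / (6.022 × 10²³ × 1.079 × 10^-22) = 14.41 g/cm³ = 14400 kg/m³.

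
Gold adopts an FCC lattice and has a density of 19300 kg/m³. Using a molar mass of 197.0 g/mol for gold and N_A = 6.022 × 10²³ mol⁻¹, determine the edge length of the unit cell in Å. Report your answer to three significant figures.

With Z = 4 atoms per FCC cell, a³ = Z·M/(N_A·ρ) = 4 × 197.0 / (6.022 × 10²³ × 19.30 g/cm³) = 6.780 × 10^-23 cm³.
a = (6.780 × 10^-23)^(1/3) = 4.078 × 10^-8 cm = 4.08 Å.

4.08 Å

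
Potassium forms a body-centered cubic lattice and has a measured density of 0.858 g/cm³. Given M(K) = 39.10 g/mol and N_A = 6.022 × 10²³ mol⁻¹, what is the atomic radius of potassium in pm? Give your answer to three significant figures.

For a BCC cell (Z = 2), a³ = Z·M/(N_A·ρ) = 2 × 39.10 / (6.022 × 10²³ × 0.8580) = 1.513 × 10^-22 cm³, so a = 5.329 × 10^-8 cm = 532.9 pm.
Atoms touch along the body diagonal, so √3·a = 4r, so r = 0.4330 × a = 231 pm.

231 pm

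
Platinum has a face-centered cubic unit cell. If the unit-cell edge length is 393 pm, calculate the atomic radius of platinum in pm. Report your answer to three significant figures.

In an FCC lattice, atoms touch along the face diagonal, so √2·a = 4r.
r = √2·a/4 = 1.4142 × 393 / 4 = 139 pm.

139 pm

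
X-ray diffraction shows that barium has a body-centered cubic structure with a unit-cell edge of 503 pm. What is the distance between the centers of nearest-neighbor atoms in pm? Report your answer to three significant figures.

In a BCC structure, atoms touch along the body diagonal, so √3·a = 4r; the nearest-neighbor distance equals 2r = 0.8660·a.
d = 0.8660 × 503 = 436 pm.

436 pm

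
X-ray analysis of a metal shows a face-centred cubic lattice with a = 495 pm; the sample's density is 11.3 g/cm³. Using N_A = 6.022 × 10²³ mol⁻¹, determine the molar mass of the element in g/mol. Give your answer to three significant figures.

An FCC cell has Z = 4 atoms; a = 4.950 × 10^-8 cm.
M = ρ·N_A·a³/Z = 11.3 × 6.022 × 10²³ × 1.213 × 10^-22 / 4 = 206 g/mol.

206 g/mol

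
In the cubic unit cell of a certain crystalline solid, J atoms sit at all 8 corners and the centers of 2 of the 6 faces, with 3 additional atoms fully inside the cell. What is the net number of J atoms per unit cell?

5

Corner atoms are shared by 8 cells (1/8 each), face atoms by 2 (1/2 each), interior atoms are unshared.
Net atoms = 8 × 1/8 + 2 × 1/2 + 3 = 1 + 1 + 3 = 5.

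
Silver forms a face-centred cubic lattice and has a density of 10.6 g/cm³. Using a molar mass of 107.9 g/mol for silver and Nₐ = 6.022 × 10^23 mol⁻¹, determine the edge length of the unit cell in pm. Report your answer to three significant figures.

407 pm

With Z = 4 atoms per FCC cell, a³ = Z·M/(N_A·ρ) = 4 × 107.9 / (6.022 × 10²³ × 10.60 g/cm³) = 6.761 × 10^-23 cm³.
a = (6.761 × 10^-23)^(1/3) = 4.074 × 10^-8 cm = 407 pm.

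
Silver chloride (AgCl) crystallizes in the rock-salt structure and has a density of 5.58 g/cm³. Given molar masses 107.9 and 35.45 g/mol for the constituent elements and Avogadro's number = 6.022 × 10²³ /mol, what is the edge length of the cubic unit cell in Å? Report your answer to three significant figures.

M(AgCl) = 143.35 g/mol; Z = 4 formula units per cell.
a³ = Z·M/(N_A·ρ) = 4 × 143.35 / (6.022 × 10²³ × 5.58) = 1.706 × 10^-22 cm³, so a = 5.547 × 10^-8 cm = 5.55 Å.

5.55 Å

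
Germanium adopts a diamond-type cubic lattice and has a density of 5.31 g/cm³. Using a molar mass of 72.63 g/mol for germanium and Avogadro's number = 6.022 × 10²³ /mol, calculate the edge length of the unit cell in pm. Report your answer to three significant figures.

566 pm

With Z = 8 atoms per diamond cubic cell, a³ = Z·M/(N_A·ρ) = 8 × 72.63 / (6.022 × 10²³ × 5.310 g/cm³) = 1.817 × 10^-22 cm³.
a = (1.817 × 10^-22)^(1/3) = 5.664 × 10^-8 cm = 566 pm.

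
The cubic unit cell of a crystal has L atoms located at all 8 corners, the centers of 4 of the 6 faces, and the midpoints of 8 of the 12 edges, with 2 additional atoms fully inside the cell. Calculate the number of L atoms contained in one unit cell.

7

Corner atoms are shared by 8 cells (1/8 each), face atoms by 2 (1/2 each), edge atoms by 4 (1/4 each), interior atoms are unshared.
Net atoms = 8 × 1/8 + 4 × 1/2 + 8 × 1/4 + 2 = 1 + 2 + 2 + 2 = 7.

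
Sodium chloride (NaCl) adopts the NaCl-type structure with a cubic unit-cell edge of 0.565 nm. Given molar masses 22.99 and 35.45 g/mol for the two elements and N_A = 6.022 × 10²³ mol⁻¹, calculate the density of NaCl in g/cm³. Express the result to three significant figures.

The NaCl-type structure contains Z = 4 formula units per cell; M(NaCl) = 22.99 + 35.45 = 58.44 g/mol.
a³ = (5.650 × 10^-8 cm)³ = 1.804 × 10^-22 cm³.
ρ = 4 × 58.44 / (6.022 × 10²³ × 1.804 × 10^-22) = 2.152 g/cm³.

2.15 g/cm³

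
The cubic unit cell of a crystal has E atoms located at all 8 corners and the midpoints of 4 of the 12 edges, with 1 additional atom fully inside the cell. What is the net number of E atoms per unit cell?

Corner atoms are shared by 8 cells (1/8 each), edge atoms by 4 (1/4 each), interior atoms are unshared.
Net atoms = 8 × 1/8 + 4 × 1/4 + 1 = 1 + 1 + 1 = 3.

3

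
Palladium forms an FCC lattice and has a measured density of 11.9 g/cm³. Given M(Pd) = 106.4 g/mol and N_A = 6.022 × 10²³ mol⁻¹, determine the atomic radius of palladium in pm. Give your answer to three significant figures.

138 pm

For an FCC cell (Z = 4), a³ = Z·M/(N_A·ρ) = 4 × 106.4 / (6.022 × 10²³ × 11.90) = 5.939 × 10^-23 cm³, so a = 3.902 × 10^-8 cm = 390.2 pm.
Atoms touch along the face diagonal, so √2·a = 4r, so r = 0.3536 × a = 138 pm.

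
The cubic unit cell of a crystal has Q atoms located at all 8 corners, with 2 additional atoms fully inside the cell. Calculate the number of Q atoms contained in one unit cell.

Corner atoms are shared by 8 cells (1/8 each), interior atoms are unshared.
Net atoms = 8 × 1/8 + 2 = 1 + 2 = 3.

3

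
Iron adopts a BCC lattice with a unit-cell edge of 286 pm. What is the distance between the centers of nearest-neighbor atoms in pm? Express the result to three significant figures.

In a BCC structure, atoms touch along the body diagonal, so √3·a = 4r; the nearest-neighbor distance equals 2r = 0.8660·a.
d = 0.8660 × 286 = 248 pm.

248 pm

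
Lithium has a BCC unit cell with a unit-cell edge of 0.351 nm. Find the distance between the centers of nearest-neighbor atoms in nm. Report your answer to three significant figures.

In a BCC structure, atoms touch along the body diagonal, so √3·a = 4r; the nearest-neighbor distance equals 2r = 0.8660·a.
d = 0.8660 × 0.351 = 0.304 nm.

0.304 nm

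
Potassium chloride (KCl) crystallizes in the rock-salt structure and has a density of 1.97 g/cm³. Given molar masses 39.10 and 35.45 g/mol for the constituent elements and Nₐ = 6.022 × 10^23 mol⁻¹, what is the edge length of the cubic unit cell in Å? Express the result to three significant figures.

6.31 Å

M(KCl) = 74.55 g/mol; Z = 4 formula units per cell.
a³ = Z·M/(N_A·ρ) = 4 × 74.55 / (6.022 × 10²³ × 1.97) = 2.514 × 10^-22 cm³, so a = 6.311 × 10^-8 cm = 6.31 Å.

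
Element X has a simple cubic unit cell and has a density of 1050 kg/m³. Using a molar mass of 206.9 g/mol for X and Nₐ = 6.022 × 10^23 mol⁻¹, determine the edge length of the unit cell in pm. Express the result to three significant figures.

689 pm

With Z = 1 atom per simple cubic cell, a³ = Z·M/(N_A·ρ) = 1 × 206.9 / (6.022 × 10²³ × 1.050 g/cm³) = 3.272 × 10^-22 cm³.
a = (3.272 × 10^-22)^(1/3) = 6.891 × 10^-8 cm = 689 pm.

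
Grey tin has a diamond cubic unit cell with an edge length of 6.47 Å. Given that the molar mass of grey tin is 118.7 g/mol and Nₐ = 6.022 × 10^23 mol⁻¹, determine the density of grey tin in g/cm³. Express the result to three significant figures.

5.82 g/cm³

A diamond cubic unit cell contains Z = 8 atoms.
Cell volume: a³ = (6.47 Å)³ = (6.470 × 10^-8 cm)³ = 2.708 × 10^-22 cm³.
ρ = Z·M/(N_A·a³) = 8 × 118.7 / (6.022 × 10²³ × 2.708 × 10^-22) = 5.822 g/cm³.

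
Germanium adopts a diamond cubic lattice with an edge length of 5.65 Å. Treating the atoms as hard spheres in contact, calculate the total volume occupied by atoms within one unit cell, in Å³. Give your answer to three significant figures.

61.3 Å³

In a diamond cubic lattice nearest neighbors lie along the body diagonal with √3·a = 8r, so r = 0.2165a = 1.223 Å.
V_atoms = Z × (4/3)πr³ = 8 × (4/3)π × (1.223)³ = 61.3 Å³.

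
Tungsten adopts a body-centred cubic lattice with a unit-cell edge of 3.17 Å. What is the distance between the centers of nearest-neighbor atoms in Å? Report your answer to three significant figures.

In a BCC structure, atoms touch along the body diagonal, so √3·a = 4r; the nearest-neighbor distance equals 2r = 0.8660·a.
d = 0.8660 × 3.17 = 2.75 Å.

2.75 Å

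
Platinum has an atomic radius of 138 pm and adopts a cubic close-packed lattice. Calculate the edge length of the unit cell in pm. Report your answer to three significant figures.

390 pm

In an FCC lattice, atoms touch along the face diagonal, so √2·a = 4r.
a = 4r/√2 = 4 × 138 / 1.4142 = 390 pm.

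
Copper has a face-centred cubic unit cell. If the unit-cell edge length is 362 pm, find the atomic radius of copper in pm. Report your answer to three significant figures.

In an FCC lattice, atoms touch along the face diagonal, so √2·a = 4r.
r = √2·a/4 = 1.4142 × 362 / 4 = 128 pm.

128 pm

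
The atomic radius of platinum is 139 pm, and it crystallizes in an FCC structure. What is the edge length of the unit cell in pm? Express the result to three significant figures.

In an FCC lattice, atoms touch along the face diagonal, so √2·a = 4r.
a = 4r/√2 = 4 × 139 / 1.4142 = 393 pm.

393 pm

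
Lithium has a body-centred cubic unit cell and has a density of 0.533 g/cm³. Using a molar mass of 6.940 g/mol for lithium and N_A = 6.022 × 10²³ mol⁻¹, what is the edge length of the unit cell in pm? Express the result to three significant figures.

351 pm

With Z = 2 atoms per BCC cell, a³ = Z·M/(N_A·ρ) = 2 × 6.940 / (6.022 × 10²³ × 0.5330 g/cm³) = 4.324 × 10^-23 cm³.
a = (4.324 × 10^-23)^(1/3) = 3.510 × 10^-8 cm = 351 pm.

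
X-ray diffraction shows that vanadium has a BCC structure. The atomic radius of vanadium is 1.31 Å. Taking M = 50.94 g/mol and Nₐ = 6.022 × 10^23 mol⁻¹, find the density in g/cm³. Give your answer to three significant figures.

In a BCC lattice, atoms touch along the body diagonal, so √3·a = 4r, giving a = 3.025 Å = 3.025 × 10^-8 cm.
With Z = 2, ρ = Z·M/(N_A·a³) = 2 × 50.94 / (6.022 × 10²³ × 2.769 × 10^-23) = 6.110 g/cm³.

6.11 g/cm³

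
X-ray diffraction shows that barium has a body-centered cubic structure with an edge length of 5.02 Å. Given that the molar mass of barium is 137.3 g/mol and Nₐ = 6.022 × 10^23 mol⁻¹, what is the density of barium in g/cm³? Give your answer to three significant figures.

A BCC unit cell contains Z = 2 atoms.
Cell volume: a³ = (5.02 Å)³ = (5.020 × 10^-8 cm)³ = 1.265 × 10^-22 cm³.
ρ = Z·M/(N_A·a³) = 2 × 137.3 / (6.022 × 10²³ × 1.265 × 10^-22) = 3.605 g/cm³.

3.60 g/cm³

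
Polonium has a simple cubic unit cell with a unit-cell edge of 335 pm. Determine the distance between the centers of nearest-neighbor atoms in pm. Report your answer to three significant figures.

In a simple cubic structure, atoms touch along the cell edge, so a = 2r; the nearest-neighbor distance equals 2r = 1.000·a.
d = 1.000 × 335 = 335 pm.

335 pm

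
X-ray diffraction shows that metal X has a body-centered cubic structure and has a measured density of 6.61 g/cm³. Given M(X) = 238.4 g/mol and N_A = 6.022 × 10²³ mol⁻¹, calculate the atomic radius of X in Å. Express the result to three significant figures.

For a BCC cell (Z = 2), a³ = Z·M/(N_A·ρ) = 2 × 238.4 / (6.022 × 10²³ × 6.610) = 1.198 × 10^-22 cm³, so a = 4.929 × 10^-8 cm = 4.929 Å.
Atoms touch along the body diagonal, so √3·a = 4r, so r = 0.4330 × a = 2.13 Å.

2.13 Å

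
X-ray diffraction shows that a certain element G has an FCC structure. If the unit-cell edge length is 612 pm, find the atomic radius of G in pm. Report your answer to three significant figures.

In an FCC lattice, atoms touch along the face diagonal, so √2·a = 4r.
r = √2·a/4 = 1.4142 × 612 / 4 = 216 pm.

216 pm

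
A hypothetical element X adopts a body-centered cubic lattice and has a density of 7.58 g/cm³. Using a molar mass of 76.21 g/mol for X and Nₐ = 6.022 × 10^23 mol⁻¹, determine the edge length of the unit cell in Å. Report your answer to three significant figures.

3.22 Å

With Z = 2 atoms per BCC cell, a³ = Z·M/(N_A·ρ) = 2 × 76.21 / (6.022 × 10²³ × 7.580 g/cm³) = 3.339 × 10^-23 cm³.
a = (3.339 × 10^-23)^(1/3) = 3.220 × 10^-8 cm = 3.22 Å.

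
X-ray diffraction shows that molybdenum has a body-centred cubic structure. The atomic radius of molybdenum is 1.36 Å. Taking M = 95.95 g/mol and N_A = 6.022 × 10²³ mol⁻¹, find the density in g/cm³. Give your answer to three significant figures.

In a BCC lattice, atoms touch along the body diagonal, so √3·a = 4r, giving a = 3.141 Å = 3.141 × 10^-8 cm.
With Z = 2, ρ = Z·M/(N_A·a³) = 2 × 95.95 / (6.022 × 10²³ × 3.098 × 10^-23) = 10.29 g/cm³.

10.3 g/cm³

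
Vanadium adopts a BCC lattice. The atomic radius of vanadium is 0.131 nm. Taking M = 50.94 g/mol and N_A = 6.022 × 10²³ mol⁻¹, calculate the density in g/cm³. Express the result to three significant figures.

6.11 g/cm³

In a BCC lattice, atoms touch along the body diagonal, so √3·a = 4r, giving a = 0.3025 nm = 3.025 × 10^-8 cm.
With Z = 2, ρ = Z·M/(N_A·a³) = 2 × 50.94 / (6.022 × 10²³ × 2.769 × 10^-23) = 6.110 g/cm³.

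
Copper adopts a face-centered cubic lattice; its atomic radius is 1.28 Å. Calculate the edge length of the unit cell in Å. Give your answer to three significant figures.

In an FCC lattice, atoms touch along the face diagonal, so √2·a = 4r.
a = 4r/√2 = 4 × 1.28 / 1.4142 = 3.62 Å.

3.62 Å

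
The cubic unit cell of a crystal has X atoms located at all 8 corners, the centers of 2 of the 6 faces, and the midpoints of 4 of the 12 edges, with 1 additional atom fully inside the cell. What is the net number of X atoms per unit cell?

4

Corner atoms are shared by 8 cells (1/8 each), face atoms by 2 (1/2 each), edge atoms by 4 (1/4 each), interior atoms are unshared.
Net atoms = 8 × 1/8 + 2 × 1/2 + 4 × 1/4 + 1 = 1 + 1 + 1 + 1 = 4.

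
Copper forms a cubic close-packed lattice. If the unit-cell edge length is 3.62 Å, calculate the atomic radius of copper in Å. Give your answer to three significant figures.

In an FCC lattice, atoms touch along the face diagonal, so √2·a = 4r.
r = √2·a/4 = 1.4142 × 3.62 / 4 = 1.28 Å.

1.28 Å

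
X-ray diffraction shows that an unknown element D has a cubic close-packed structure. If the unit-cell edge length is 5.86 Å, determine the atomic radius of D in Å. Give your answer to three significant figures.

2.07 Å

In an FCC lattice, atoms touch along the face diagonal, so √2·a = 4r.
r = √2·a/4 = 1.4142 × 5.86 / 4 = 2.07 Å.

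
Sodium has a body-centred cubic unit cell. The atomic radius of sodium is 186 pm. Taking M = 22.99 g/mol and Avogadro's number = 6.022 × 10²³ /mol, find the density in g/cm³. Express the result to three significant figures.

In a BCC lattice, atoms touch along the body diagonal, so √3·a = 4r, giving a = 429.5 pm = 4.295 × 10^-8 cm.
With Z = 2, ρ = Z·M/(N_A·a³) = 2 × 22.99 / (6.022 × 10²³ × 7.926 × 10^-23) = 0.9634 g/cm³.

0.963 g/cm³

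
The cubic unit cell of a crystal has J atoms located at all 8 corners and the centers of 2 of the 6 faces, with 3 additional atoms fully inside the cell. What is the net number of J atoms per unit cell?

Corner atoms are shared by 8 cells (1/8 each), face atoms by 2 (1/2 each), interior atoms are unshared.
Net atoms = 8 × 1/8 + 2 × 1/2 + 3 = 1 + 1 + 3 = 5.

5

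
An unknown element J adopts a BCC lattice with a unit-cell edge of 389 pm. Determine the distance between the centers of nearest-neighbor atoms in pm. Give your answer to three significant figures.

337 pm

In a BCC structure, atoms touch along the body diagonal, so √3·a = 4r; the nearest-neighbor distance equals 2r = 0.8660·a.
d = 0.8660 × 389 = 337 pm.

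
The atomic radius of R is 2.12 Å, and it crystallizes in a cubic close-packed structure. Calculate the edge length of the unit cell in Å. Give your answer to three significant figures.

6.00 Å

In an FCC lattice, atoms touch along the face diagonal, so √2·a = 4r.
a = 4r/√2 = 4 × 2.12 / 1.4142 = 6.00 Å.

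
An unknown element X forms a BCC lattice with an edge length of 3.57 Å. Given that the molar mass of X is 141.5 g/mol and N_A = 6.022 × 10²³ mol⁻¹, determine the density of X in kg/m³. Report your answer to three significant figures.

A BCC unit cell contains Z = 2 atoms.
Cell volume: a³ = (3.57 Å)³ = (3.570 × 10^-8 cm)³ = 4.550 × 10^-23 cm³.
ρ = Z·M/(N_A·a³) = 2 × 141.5 / (6.022 × 10²³ × 4.550 × 10^-23) = 10.33 g/cm³ = 10300 kg/m³.

10300 kg/m³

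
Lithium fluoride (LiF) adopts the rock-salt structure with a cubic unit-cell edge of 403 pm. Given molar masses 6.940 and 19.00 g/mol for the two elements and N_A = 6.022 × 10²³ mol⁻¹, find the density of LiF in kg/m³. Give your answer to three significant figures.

The rock-salt structure contains Z = 4 formula units per cell; M(LiF) = 6.940 + 19.00 = 25.94 g/mol.
a³ = (4.030 × 10^-8 cm)³ = 6.545 × 10^-23 cm³.
ρ = 4 × 25.94 / (6.022 × 10²³ × 6.545 × 10^-23) = 2.633 g/cm³ = 2630 kg/m³.

2630 kg/m³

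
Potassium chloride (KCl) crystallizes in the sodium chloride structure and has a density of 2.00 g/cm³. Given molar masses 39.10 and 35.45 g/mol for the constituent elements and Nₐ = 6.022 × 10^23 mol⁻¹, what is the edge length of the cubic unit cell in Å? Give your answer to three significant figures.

M(KCl) = 74.55 g/mol; Z = 4 formula units per cell.
a³ = Z·M/(N_A·ρ) = 4 × 74.55 / (6.022 × 10²³ × 2.00) = 2.476 × 10^-22 cm³, so a = 6.279 × 10^-8 cm = 6.28 Å.

6.28 Å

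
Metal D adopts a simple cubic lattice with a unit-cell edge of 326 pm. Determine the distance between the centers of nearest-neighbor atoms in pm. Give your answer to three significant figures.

In a simple cubic structure, atoms touch along the cell edge, so a = 2r; the nearest-neighbor distance equals 2r = 1.000·a.
d = 1.000 × 326 = 326 pm.

326 pm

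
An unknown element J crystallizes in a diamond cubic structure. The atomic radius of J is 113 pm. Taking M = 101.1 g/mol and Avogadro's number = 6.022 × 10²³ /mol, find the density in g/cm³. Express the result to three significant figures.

In a diamond cubic lattice, nearest neighbors lie along the body diagonal with √3·a = 8r, giving a = 521.9 pm = 5.219 × 10^-8 cm.
With Z = 8, ρ = Z·M/(N_A·a³) = 8 × 101.1 / (6.022 × 10²³ × 1.422 × 10^-22) = 9.447 g/cm³.

9.45 g/cm³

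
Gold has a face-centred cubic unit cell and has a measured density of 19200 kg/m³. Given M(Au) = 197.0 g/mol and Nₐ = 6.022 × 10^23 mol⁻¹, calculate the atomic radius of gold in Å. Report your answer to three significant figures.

For an FCC cell (Z = 4), a³ = Z·M/(N_A·ρ) = 4 × 197.0 / (6.022 × 10²³ × 19.20) = 6.815 × 10^-23 cm³, so a = 4.085 × 10^-8 cm = 4.085 Å.
Atoms touch along the face diagonal, so √2·a = 4r, so r = 0.3536 × a = 1.44 Å.

1.44 Å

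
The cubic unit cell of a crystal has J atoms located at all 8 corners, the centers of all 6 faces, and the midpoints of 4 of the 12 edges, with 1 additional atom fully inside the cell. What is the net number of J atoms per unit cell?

6

Corner atoms are shared by 8 cells (1/8 each), face atoms by 2 (1/2 each), edge atoms by 4 (1/4 each), interior atoms are unshared.
Net atoms = 8 × 1/8 + 6 × 1/2 + 4 × 1/4 + 1 = 1 + 3 + 1 + 1 = 6.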